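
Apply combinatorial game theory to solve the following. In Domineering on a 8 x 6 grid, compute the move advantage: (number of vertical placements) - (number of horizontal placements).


Board is 8 x 6 (rows x cols).
Left (vertical) placements: (rows-1) * cols = 7 * 6 = 42
Right (horizontal) placements: rows * (cols-1) = 8 * 5 = 40
Advantage = Left - Right = 42 - 40 = 2

2


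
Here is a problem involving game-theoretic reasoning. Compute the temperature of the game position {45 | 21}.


The game is {45 | 21}, a switch {a | b} with numbers a > b.
Cooling {a | b} by t gives {a - t | b + t}, which stops being hot when a - t = b + t, i.e. at t = (a - b)/2. So the temperature of a switch is (a - b)/2.
Temperature = (Left option - Right option) / 2
= (45 - (21)) / 2
= 24 / 2
= 12

12


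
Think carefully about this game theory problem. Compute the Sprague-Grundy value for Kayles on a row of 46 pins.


Kayles: a move removes 1 or 2 adjacent pins from a contiguous row.
Removing pins from a row of k leaves two independent rows (a, b) with a + b = k - 1 (one pin) or a + b = k - 2 (two pins); an end removal gives a = 0.
By Sprague-Grundy, G(k) = mex{ G(a) XOR G(b) } over all these splits. G(0) = 0.
G(1): splits (0,0):0^0=0 -> mex({0}) = 1
G(2): splits (0,1):0^1=1 (0,0):0^0=0 -> mex({0, 1}) = 2
G(3): splits (0,2):0^2=2 (1,1):1^1=0 (0,1):0^1=1 -> mex({0, 1, 2}) = 3
G(4): splits (0,3):0^3=3 (1,2):1^2=3 (0,2):0^2=2 (1,1):1^1=0 -> mex({0, 2, 3}) = 1
G(5): splits (0,4):0^1=1 (1,3):1^3=2 (2,2):2^2=0 (0,3):0^3=3 (1,2):1^2=3 -> mex({0, 1, 2, 3}) = 4
G(6) = mex({0, 1, 2, 4}) = 3
G(7) = mex({0, 1, 3, 4, 5}) = 2
G(8) = mex({0, 2, 3, 5, 6}) = 1
G(9) = mex({0, 1, 2, 3, 6, 7}) = 4
G(10) = mex({0, 1, 3, 4, 5, 7}) = 2
G(11) = mex({0, 1, 2, 3, 4, 5}) = 6
G(12) = mex({0, 1, 2, 3, 5, 6, 7}) = 4
G(13) = mex({0, 2, 3, 4, 6, 7}) = 1
G(14) = mex({0, 1, 4, 5, 6, 7}) = 2
G(15) = mex({0, 1, 2, 3, 4, 5, 6}) = 7
G(16) = mex({0, 2, 3, 5, 6, 7}) = 1
G(17) = mex({0, 1, 2, 3, 5, 6, 7}) = 4
G(18) = mex({0, 1, 2, 4, 5, 6}) = 3
G(19) = mex({0, 1, 3, 4, 5, 7}) = 2
G(20) = mex({0, 2, 3, 4, 5, 6, 7}) = 1
G(21) = mex({0, 1, 2, 3, 5, 6, 7}) = 4
G(22) = mex({0, 1, 2, 3, 4, 5, 7}) = 6
G(23) = mex({0, 1, 2, 3, 4, 5, 6}) = 7
G(24) = mex({0, 1, 2, 3, 5, 6, 7}) = 4
G(25) = mex({0, 2, 3, 4, 6, 7}) = 1
G(26) = mex({0, 1, 3, 4, 5, 6, 7}) = 2
G(27) = mex({0, 1, 2, 3, 4, 5, 6, 7}) = 8
G(28) = mex({0, 1, 2, 3, 4, 6, 7, 8}) = 5
G(29) = mex({0, 1, 2, 3, 5, 6, 7, 8, 9}) = 4
G(30) = mex({0, 1, 2, 3, 4, 5, 6, 9, 10}) = 7
G(31) = mex({0, 1, 3, 4, 5, 7, 10, 11}) = 2
G(32) = mex({0, 2, 3, 4, 5, 6, 7, 9, 11}) = 1
G(33) = mex({0, 1, 2, 3, 4, 5, 6, 7, 9, 12}) = 8
G(34) = mex({0, 1, 2, 3, 4, 5, 7, 8, 11, 12}) = 6
G(35) = mex({0, 1, 2, 3, 4, 5, 6, 8, 9, 10, 11}) = 7
G(36) = mex({0, 1, 2, 3, 5, 6, 7, 9, 10}) = 4
G(37) = mex({0, 2, 3, 4, 6, 7, 9, 10, 11, 12}) = 1
G(38) = mex({0, 1, 3, 4, 5, 6, 7, 9, 10, 11, 12}) = 2
G(39) = mex({0, 1, 2, 4, 5, 6, 7, 9, 10, 12, 14}) = 3
G(40) = mex({0, 2, 3, 4, 6, 7, 11, 12, 14}) = 1
G(41) = mex({0, 1, 2, 3, 5, 6, 7, 9, 10, 11, 12}) = 4
G(42) = mex({0, 1, 2, 3, 4, 5, 6, 9, 10}) = 7
G(43) = mex({0, 1, 3, 4, 5, 7, 9, 10, 12, 15}) = 2
G(44) = mex({0, 2, 3, 4, 5, 6, 7, 9, 10, 12, 15}) = 1
G(45) = mex({0, 1, 2, 3, 4, 5, 6, 7, 9, 10, 12, 14}) = 8
G(46) = mex({0, 1, 3, 4, 5, 7, 8, 11, 12, 14}) = 2
Therefore G(46) = 2.

2


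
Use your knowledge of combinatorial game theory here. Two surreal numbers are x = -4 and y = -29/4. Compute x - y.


x = -4, y = -29/4
Converting to common denominator: 4
x = -16/4, y = -29/4
x - y = -4 - -29/4 = 13/4

13/4


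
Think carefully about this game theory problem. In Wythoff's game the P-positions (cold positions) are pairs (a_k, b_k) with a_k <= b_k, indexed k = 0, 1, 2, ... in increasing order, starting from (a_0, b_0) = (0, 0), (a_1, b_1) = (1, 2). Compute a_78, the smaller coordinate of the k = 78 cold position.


By Wythoff's theorem, a_k = floor(k * phi) and b_k = floor(k * phi^2) = a_k + k, where phi = (1 + sqrt(5))/2 is the golden ratio.
phi = (1 + sqrt(5))/2 = 1.618034
k = 78
k * phi = 78 * 1.618034 = 126.206651
a_78 = floor(k * phi) = 126

126


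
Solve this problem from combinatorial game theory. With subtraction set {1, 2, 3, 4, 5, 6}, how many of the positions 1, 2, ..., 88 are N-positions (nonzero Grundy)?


Subtraction set S = {1, 2, 3, 4, 5, 6}, so G(n) = n mod 7.
G(n) = 0 when n is a multiple of 7.
Multiples of 7 in [1, 88]: 12
N-positions (nonzero Grundy) = 88 - 12 = 76

76


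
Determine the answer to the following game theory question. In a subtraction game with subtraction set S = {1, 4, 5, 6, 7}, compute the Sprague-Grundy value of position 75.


The subtraction set is S = {1, 4, 5, 6, 7}.
G(k) = mex{ G(k - s) : s in S, s <= k }. We compute iteratively: G(0) = 0.
G(1) = mex({0}) = 1
G(2) = mex({1}) = 0
G(3) = mex({0}) = 1
G(4) = mex({0, 1}) = 2
G(5) = mex({0, 1, 2}) = 3
G(6) = mex({0, 1, 3}) = 2
G(7) = mex({0, 1, 2}) = 3
G(8) = mex({0, 1, 2, 3}) = 4
G(9) = mex({0, 1, 2, 3, 4}) = 5
G(10) = mex({1, 2, 3, 5}) = 0
G(11) = mex({0, 2, 3}) = 1
G(12) = mex({1, 2, 3, 4}) = 0
G(13) = mex({0, 2, 3, 4, 5}) = 1
G(14) = mex({0, 1, 3, 4, 5}) = 2
G(15) = mex({0, 1, 2, 4, 5}) = 3
G(16) = mex({0, 1, 3, 5}) = 2
Observe that G(10)..G(16) = 0, 1, 0, 1, 2, 3, 2 repeats G(0)..G(6) = 0, 1, 0, 1, 2, 3, 2.
For k >= max(S) = 7, G(k) is determined by the previous 7 values G(k-7)..G(k-1); a window of 7 consecutive values has recurred shifted by 10, so by induction G(k + 10) = G(k) for all k >= 0: the sequence is periodic from the start with period 10.
One period: G(0..9) = 0, 1, 0, 1, 2, 3, 2, 3, 4, 5.
75 mod 10 = 5, so G(75) = G(5) = 3.

3


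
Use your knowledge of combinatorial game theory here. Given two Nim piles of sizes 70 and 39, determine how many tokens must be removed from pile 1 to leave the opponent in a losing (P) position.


Piles: 70 and 39
Current XOR: 70 XOR 39 = 97 (non-zero, so this is an N-position).
To make the XOR zero, we need to find a move that balances the piles.
For pile 1 (size 70): target = 70 XOR 97 = 39
We reduce pile 1 from 70 to 39.
Tokens removed: 70 - 39 = 31
Verification: 39 XOR 39 = 0

31


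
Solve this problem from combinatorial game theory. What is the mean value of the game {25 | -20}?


Game = {25 | -20}, a switch {a | b} with numbers a > b.
Its thermograph has left wall a - t and right wall b + t, which meet at t = (a - b)/2, where both equal (a + b)/2. So the mast (mean value) is at (a + b)/2.
Mean = (25 + (-20))/2 = 5/2 = 5/2

5/2


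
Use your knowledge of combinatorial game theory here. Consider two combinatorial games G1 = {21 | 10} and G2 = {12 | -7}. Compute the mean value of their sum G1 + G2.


G1 = {21 | 10}, G2 = {12 | -7}
Each is a switch {a | b} with numbers a > b; its mean value is (a + b)/2, and mean value is additive over game sums: m(G1 + G2) = m(G1) + m(G2).
Mean of G1 = (21 + (10))/2 = 31/2 = 31/2
Mean of G2 = (12 + (-7))/2 = 5/2 = 5/2
Mean of G1 + G2 = 31/2 + 5/2 = 18

18


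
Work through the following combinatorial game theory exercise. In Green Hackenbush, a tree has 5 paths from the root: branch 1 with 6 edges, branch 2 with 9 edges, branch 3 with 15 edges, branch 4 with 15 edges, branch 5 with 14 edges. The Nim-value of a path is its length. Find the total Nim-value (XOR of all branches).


The tree has 5 branches from the ground vertex.
In Green Hackenbush, the Nim-value of a simple path of length k is k.
Branch 1: length 6, Nim-value = 6
Branch 2: length 9, Nim-value = 9
Branch 3: length 15, Nim-value = 15
Branch 4: length 15, Nim-value = 15
Branch 5: length 14, Nim-value = 14
Total Nim-value = XOR of all branch values:
0 XOR 6 = 6
6 XOR 9 = 15
15 XOR 15 = 0
0 XOR 15 = 15
15 XOR 14 = 1
Nim-value of the tree = 1

1


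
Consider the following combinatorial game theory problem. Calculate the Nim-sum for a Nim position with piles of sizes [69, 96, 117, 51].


We need the XOR (exclusive or) of all pile sizes.
After XOR-ing pile 1 (size 69): 0 XOR 69 = 69
After XOR-ing pile 2 (size 96): 69 XOR 96 = 37
After XOR-ing pile 3 (size 117): 37 XOR 117 = 80
After XOR-ing pile 4 (size 51): 80 XOR 51 = 99
The Nim-value of this position is 99.

99


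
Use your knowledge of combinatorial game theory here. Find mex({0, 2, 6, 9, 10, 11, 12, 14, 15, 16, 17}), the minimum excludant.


Set = {0, 2, 6, 9, 10, 11, 12, 14, 15, 16, 17}
0 is in the set.
1 is NOT in the set. This is the mex.
mex = 1

1


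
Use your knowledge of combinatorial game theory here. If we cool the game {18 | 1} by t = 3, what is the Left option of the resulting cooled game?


Original game: {18 | 1} (a switch {a | b} with a > b).
Cooling by t (for t below the temperature (a - b)/2 = 17/2) taxes each move by t: {a | b} cooled by t is {a - t | b + t}.
Cooling amount: t = 3
Cooled Left option: 18 - 3 = 15
Cooled Right option: 1 + 3 = 4
Cooled game: {15 | 4}
Left option = 15

15


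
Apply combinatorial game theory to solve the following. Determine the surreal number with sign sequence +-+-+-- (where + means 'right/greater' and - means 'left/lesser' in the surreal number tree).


Sign expansion: +-+-+--
Rule: track bounds (lo, hi), initially (-inf, +inf). On '+', the current value becomes lo and we move to the simplest number in (value, hi): value + 1 if hi = +inf, otherwise the midpoint (value + hi)/2. On '-', the current value becomes hi and we move to value - 1 if lo = -inf, otherwise the midpoint (lo + value)/2.
Start at 0.
Step 1: sign = +, move right. Bounds: (0, +inf). Value = 1
Step 2: sign = -, move left. Bounds: (0, 1). Value = 1/2
Step 3: sign = +, move right. Bounds: (1/2, 1). Value = 3/4
Step 4: sign = -, move left. Bounds: (1/2, 3/4). Value = 5/8
Step 5: sign = +, move right. Bounds: (5/8, 3/4). Value = 11/16
Step 6: sign = -, move left. Bounds: (5/8, 11/16). Value = 21/32
Step 7: sign = -, move left. Bounds: (5/8, 21/32). Value = 41/64
The surreal number with sign expansion +-+-+-- is 41/64.

41/64


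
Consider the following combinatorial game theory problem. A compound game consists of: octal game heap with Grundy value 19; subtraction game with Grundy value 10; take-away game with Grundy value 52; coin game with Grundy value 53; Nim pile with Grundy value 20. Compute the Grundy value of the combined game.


By the Sprague-Grundy theorem, the Grundy value of a sum of games is the XOR of individual Grundy values.
octal game heap: Grundy value = 19. Running XOR: 0 XOR 19 = 19
subtraction game: Grundy value = 10. Running XOR: 19 XOR 10 = 25
take-away game: Grundy value = 52. Running XOR: 25 XOR 52 = 45
coin game: Grundy value = 53. Running XOR: 45 XOR 53 = 24
Nim pile: Grundy value = 20. Running XOR: 24 XOR 20 = 12
The combined Grundy value is 12.

12


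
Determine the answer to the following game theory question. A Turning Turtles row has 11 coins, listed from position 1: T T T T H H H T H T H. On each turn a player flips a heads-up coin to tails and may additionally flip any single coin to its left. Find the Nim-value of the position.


Coins: T T T T H H H T H T H
Key fact: a single head at position k behaves exactly like a Nim heap of size k (turning it to T and optionally flipping a coin at j < k corresponds to moving the heap from k to j, or to 0), and heads combine as a disjunctive sum (two heads at the same place would cancel, matching j XOR j = 0). So the Nim-value is the XOR of the 1-indexed positions of the heads.
Face-up positions (1-indexed): [5, 6, 7, 9, 11]
XOR 0 with 5: 0 XOR 5 = 5
XOR 5 with 6: 5 XOR 6 = 3
XOR 3 with 7: 3 XOR 7 = 4
XOR 4 with 9: 4 XOR 9 = 13
XOR 13 with 11: 13 XOR 11 = 6
Nim-value = 6

6


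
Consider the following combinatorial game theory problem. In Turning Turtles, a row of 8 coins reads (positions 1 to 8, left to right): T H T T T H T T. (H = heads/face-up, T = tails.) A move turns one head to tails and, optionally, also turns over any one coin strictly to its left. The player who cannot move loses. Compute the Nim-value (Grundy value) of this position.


Coins: T H T T T H T T
Key fact: a single head at position k behaves exactly like a Nim heap of size k (turning it to T and optionally flipping a coin at j < k corresponds to moving the heap from k to j, or to 0), and heads combine as a disjunctive sum (two heads at the same place would cancel, matching j XOR j = 0). So the Nim-value is the XOR of the 1-indexed positions of the heads.
Face-up positions (1-indexed): [2, 6]
XOR 0 with 2: 0 XOR 2 = 2
XOR 2 with 6: 2 XOR 6 = 4
Nim-value = 4

4


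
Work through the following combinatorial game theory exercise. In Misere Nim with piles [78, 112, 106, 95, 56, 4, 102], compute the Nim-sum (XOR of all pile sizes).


We need the XOR (exclusive or) of all pile sizes.
After XOR-ing pile 1 (size 78): 0 XOR 78 = 78
After XOR-ing pile 2 (size 112): 78 XOR 112 = 62
After XOR-ing pile 3 (size 106): 62 XOR 106 = 84
After XOR-ing pile 4 (size 95): 84 XOR 95 = 11
After XOR-ing pile 5 (size 56): 11 XOR 56 = 51
After XOR-ing pile 6 (size 4): 51 XOR 4 = 55
After XOR-ing pile 7 (size 102): 55 XOR 102 = 81
The Nim-value of this position is 81.

81


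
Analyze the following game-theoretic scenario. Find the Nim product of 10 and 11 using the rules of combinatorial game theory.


Nim multiplication is bilinear over XOR: (u XOR v) * w = (u*w) XOR (v*w).
So we split each operand into its bit components and XOR the pairwise Nim products.
10 = 2 + 8 (as XOR of powers of 2).
11 = 1 + 2 + 8 (as XOR of powers of 2).
Using the standard Nim-product table on single bits:
  2*2 = 3,   2*4 = 8,   2*8 = 12,
  4*4 = 6,   4*8 = 11,  8*8 = 13,
and  1*x = x (identity), k*l = l*k (commutative).
Pairwise Nim products:
  2 * 1 = 2
  2 * 2 = 3
  2 * 8 = 12
  8 * 1 = 8
  8 * 2 = 12
  8 * 8 = 13
XOR them: 2 XOR 3 XOR 12 XOR 8 XOR 12 XOR 13 = 4.
Result: 10 * 11 = 4 (in Nim).

4


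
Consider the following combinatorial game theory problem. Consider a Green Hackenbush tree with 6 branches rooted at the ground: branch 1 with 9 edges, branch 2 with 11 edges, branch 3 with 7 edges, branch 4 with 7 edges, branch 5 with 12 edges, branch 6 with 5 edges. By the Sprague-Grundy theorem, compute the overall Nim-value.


The tree has 6 branches from the ground vertex.
In Green Hackenbush, the Nim-value of a simple path of length k is k.
Branch 1: length 9, Nim-value = 9
Branch 2: length 11, Nim-value = 11
Branch 3: length 7, Nim-value = 7
Branch 4: length 7, Nim-value = 7
Branch 5: length 12, Nim-value = 12
Branch 6: length 5, Nim-value = 5
Total Nim-value = XOR of all branch values:
0 XOR 9 = 9
9 XOR 11 = 2
2 XOR 7 = 5
5 XOR 7 = 2
2 XOR 12 = 14
14 XOR 5 = 11
Nim-value of the tree = 11

11


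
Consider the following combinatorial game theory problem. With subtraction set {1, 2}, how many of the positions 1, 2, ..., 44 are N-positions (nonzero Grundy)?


Subtraction set S = {1, 2}, so G(n) = n mod 3.
G(n) = 0 when n is a multiple of 3.
Multiples of 3 in [1, 44]: 14
N-positions (nonzero Grundy) = 44 - 14 = 30

30


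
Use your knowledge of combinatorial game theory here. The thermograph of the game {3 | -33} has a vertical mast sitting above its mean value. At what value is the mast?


Game = {3 | -33}, a switch {a | b} with numbers a > b.
Its thermograph has left wall a - t and right wall b + t, which meet at t = (a - b)/2, where both equal (a + b)/2. So the mast (mean value) is at (a + b)/2.
Mean = (3 + (-33))/2 = -30/2 = -15

-15


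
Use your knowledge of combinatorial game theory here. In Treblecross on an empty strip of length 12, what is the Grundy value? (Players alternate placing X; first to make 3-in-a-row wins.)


Treblecross: place X on empty cells; 3-in-a-row wins.
Playing within two cells of an existing X lets the opponent win at once, so sensible play treats the cells i-2..i+2 around each X as dead. The player left with no safe cell loses, so this is a normal-play take-away game on strips of safe cells.
Placing X at cell i (0-indexed) of a strip of k safe cells leaves independent strips of sizes max(0, i-2) and max(0, k-i-3). Hence G(k) = mex{ G(max(0,i-2)) XOR G(max(0,k-i-3)) : 0 <= i < k }, with G(0) = 0.
G(1): splits (0,0):0^0=0 -> mex({0}) = 1
G(2): splits (0,0):0^0=0 -> mex({0}) = 1
G(3): splits (0,0):0^0=0 -> mex({0}) = 1
G(4): splits (0,1):0^1=1 (0,0):0^0=0 -> mex({0, 1}) = 2
G(5): splits (0,2):0^1=1 (0,1):0^1=1 (0,0):0^0=0 -> mex({0, 1}) = 2
G(6) = mex({1}) = 0
G(7) = mex({0, 1, 2}) = 3
G(8) = mex({0, 1, 2}) = 3
G(9) = mex({0, 2}) = 1
G(10) = mex({0, 2, 3}) = 1
G(11) = mex({0, 3}) = 1
G(12) = mex({1, 3}) = 0
Therefore G(12) = 0.

0


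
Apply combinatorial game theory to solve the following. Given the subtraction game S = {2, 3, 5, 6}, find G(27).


The subtraction set is S = {2, 3, 5, 6}.
G(k) = mex{ G(k - s) : s in S, s <= k }. We compute iteratively: G(0) = 0.
G(1) = mex({}) = 0
G(2) = mex({0}) = 1
G(3) = mex({0}) = 1
G(4) = mex({0, 1}) = 2
G(5) = mex({0, 1}) = 2
G(6) = mex({0, 1, 2}) = 3
G(7) = mex({0, 1, 2}) = 3
G(8) = mex({1, 2, 3}) = 0
G(9) = mex({1, 2, 3}) = 0
G(10) = mex({0, 2, 3}) = 1
G(11) = mex({0, 2, 3}) = 1
G(12) = mex({0, 1, 3}) = 2
G(13) = mex({0, 1, 3}) = 2
Observe that G(8)..G(13) = 0, 0, 1, 1, 2, 2 repeats G(0)..G(5) = 0, 0, 1, 1, 2, 2.
For k >= max(S) = 6, G(k) is determined by the previous 6 values G(k-6)..G(k-1); a window of 6 consecutive values has recurred shifted by 8, so by induction G(k + 8) = G(k) for all k >= 0: the sequence is periodic from the start with period 8.
One period: G(0..7) = 0, 0, 1, 1, 2, 2, 3, 3.
27 mod 8 = 3, so G(27) = G(3) = 1.

1


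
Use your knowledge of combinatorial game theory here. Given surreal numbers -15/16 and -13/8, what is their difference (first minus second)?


x = -15/16, y = -13/8
Converting to common denominator: 16
x = -15/16, y = -26/16
x - y = -15/16 - -13/8 = 11/16

11/16


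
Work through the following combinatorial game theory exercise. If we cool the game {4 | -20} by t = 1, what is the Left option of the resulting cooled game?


Original game: {4 | -20} (a switch {a | b} with a > b).
Cooling by t (for t below the temperature (a - b)/2 = 12) taxes each move by t: {a | b} cooled by t is {a - t | b + t}.
Cooling amount: t = 1
Cooled Left option: 4 - 1 = 3
Cooled Right option: -20 + 1 = -19
Cooled game: {3 | -19}
Left option = 3

3


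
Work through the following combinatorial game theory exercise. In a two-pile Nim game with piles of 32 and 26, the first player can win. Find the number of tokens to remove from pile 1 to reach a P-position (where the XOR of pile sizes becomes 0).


Piles: 32 and 26
Current XOR: 32 XOR 26 = 58 (non-zero, so this is an N-position).
To make the XOR zero, we need to find a move that balances the piles.
For pile 1 (size 32): target = 32 XOR 58 = 26
We reduce pile 1 from 32 to 26.
Tokens removed: 32 - 26 = 6
Verification: 26 XOR 26 = 0

6


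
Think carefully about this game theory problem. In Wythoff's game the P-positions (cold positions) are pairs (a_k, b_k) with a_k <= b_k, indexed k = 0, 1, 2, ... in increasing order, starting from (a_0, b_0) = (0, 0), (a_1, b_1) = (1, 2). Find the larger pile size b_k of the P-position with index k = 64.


By Wythoff's theorem, a_k = floor(k * phi) and b_k = floor(k * phi^2) = a_k + k, where phi = (1 + sqrt(5))/2 is the golden ratio.
phi = (1 + sqrt(5))/2 = 1.618034
phi^2 = phi + 1 = 2.618034
k = 64
k * phi^2 = 64 * 2.618034 = 167.554175
b_64 = floor(k * phi^2) = 167 (check: a_64 + k = 103 + 64 = 167)

167


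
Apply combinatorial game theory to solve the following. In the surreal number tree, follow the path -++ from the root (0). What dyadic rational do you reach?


Sign expansion: -++
Rule: track bounds (lo, hi), initially (-inf, +inf). On '+', the current value becomes lo and we move to the simplest number in (value, hi): value + 1 if hi = +inf, otherwise the midpoint (value + hi)/2. On '-', the current value becomes hi and we move to value - 1 if lo = -inf, otherwise the midpoint (lo + value)/2.
Start at 0.
Step 1: sign = -, move left. Bounds: (-inf, 0). Value = -1
Step 2: sign = +, move right. Bounds: (-1, 0). Value = -1/2
Step 3: sign = +, move right. Bounds: (-1/2, 0). Value = -1/4
The surreal number with sign expansion -++ is -1/4.

-1/4


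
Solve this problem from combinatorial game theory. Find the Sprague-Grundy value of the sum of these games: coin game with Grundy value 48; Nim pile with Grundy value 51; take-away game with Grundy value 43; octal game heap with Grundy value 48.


By the Sprague-Grundy theorem, the Grundy value of a sum of games is the XOR of individual Grundy values.
coin game: Grundy value = 48. Running XOR: 0 XOR 48 = 48
Nim pile: Grundy value = 51. Running XOR: 48 XOR 51 = 3
take-away game: Grundy value = 43. Running XOR: 3 XOR 43 = 40
octal game heap: Grundy value = 48. Running XOR: 40 XOR 48 = 24
The combined Grundy value is 24.

24


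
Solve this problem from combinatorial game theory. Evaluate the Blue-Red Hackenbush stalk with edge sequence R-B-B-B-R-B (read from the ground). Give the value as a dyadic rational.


Edges (from ground): R-B-B-B-R-B
By Berlekamp's sign-expansion rule, a Blue-Red Hackenbush stalk has the value of the surreal number whose sign sequence is the edge sequence with B -> + and R -> -.
Sign sequence: -+++-+
Trace the sign expansion in the surreal number tree, starting from 0:
Edge 1: R (sign -) -> bounds (-inf, 0), value = -1
Edge 2: B (sign +) -> bounds (-1, 0), value = -1/2
Edge 3: B (sign +) -> bounds (-1/2, 0), value = -1/4
Edge 4: B (sign +) -> bounds (-1/4, 0), value = -1/8
Edge 5: R (sign -) -> bounds (-1/4, -1/8), value = -3/16
Edge 6: B (sign +) -> bounds (-3/16, -1/8), value = -5/32
Game value = -5/32

-5/32


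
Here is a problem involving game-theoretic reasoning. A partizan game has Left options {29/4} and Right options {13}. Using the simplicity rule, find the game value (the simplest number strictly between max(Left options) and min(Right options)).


Left options: {29/4}, max = 29/4
Right options: {13}, min = 13
All options are numbers and max(Left) < min(Right), so by the simplicity theorem the value is the simplest (earliest-born) number strictly between 29/4 and 13.
Integers 8 through 12 all lie strictly between 29/4 and 13.
Among integers, the simplest (lowest birthday = smallest |n|; 0 is born on day 0, +-n on day n) is 8.
No non-integer in the interval can be simpler: if x is a non-integer in the interval, then floor(x) or ceil(x) also lies in the interval (the interval contains an integer), and both are proper prefixes of x's sign expansion, i.e. born earlier. So the game value is 8.
Game value = 8

8


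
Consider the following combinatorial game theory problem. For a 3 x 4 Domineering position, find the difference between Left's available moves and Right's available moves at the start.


Board is 3 x 4 (rows x cols).
Left (vertical) placements: (rows-1) * cols = 2 * 4 = 8
Right (horizontal) placements: rows * (cols-1) = 3 * 3 = 9
Advantage = Left - Right = 8 - 9 = -1

-1


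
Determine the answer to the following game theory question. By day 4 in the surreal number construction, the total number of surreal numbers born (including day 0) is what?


Day 0: {|} = 0 is born. Count = 1.
Day n: the number of surreal numbers born by day n is 2^(n+1) - 1.
By day 0: 2^1 - 1 = 1
By day 1: 2^2 - 1 = 3
By day 2: 2^3 - 1 = 7
By day 3: 2^4 - 1 = 15
By day 4: 2^5 - 1 = 31
By day 4: 31 surreal numbers.

31


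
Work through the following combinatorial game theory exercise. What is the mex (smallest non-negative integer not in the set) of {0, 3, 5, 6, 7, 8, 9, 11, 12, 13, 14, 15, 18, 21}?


Set = {0, 3, 5, 6, 7, 8, 9, 11, 12, 13, 14, 15, 18, 21}
0 is in the set.
1 is NOT in the set. This is the mex.
mex = 1

1


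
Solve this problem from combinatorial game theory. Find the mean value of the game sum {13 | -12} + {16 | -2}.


G1 = {13 | -12}, G2 = {16 | -2}
Each is a switch {a | b} with numbers a > b; its mean value is (a + b)/2, and mean value is additive over game sums: m(G1 + G2) = m(G1) + m(G2).
Mean of G1 = (13 + (-12))/2 = 1/2 = 1/2
Mean of G2 = (16 + (-2))/2 = 14/2 = 7
Mean of G1 + G2 = 1/2 + 7 = 15/2

15/2


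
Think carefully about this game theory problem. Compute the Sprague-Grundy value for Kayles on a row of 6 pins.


Kayles: a move removes 1 or 2 adjacent pins from a contiguous row.
Removing pins from a row of k leaves two independent rows (a, b) with a + b = k - 1 (one pin) or a + b = k - 2 (two pins); an end removal gives a = 0.
By Sprague-Grundy, G(k) = mex{ G(a) XOR G(b) } over all these splits. G(0) = 0.
G(1): splits (0,0):0^0=0 -> mex({0}) = 1
G(2): splits (0,1):0^1=1 (0,0):0^0=0 -> mex({0, 1}) = 2
G(3): splits (0,2):0^2=2 (1,1):1^1=0 (0,1):0^1=1 -> mex({0, 1, 2}) = 3
G(4): splits (0,3):0^3=3 (1,2):1^2=3 (0,2):0^2=2 (1,1):1^1=0 -> mex({0, 2, 3}) = 1
G(5): splits (0,4):0^1=1 (1,3):1^3=2 (2,2):2^2=0 (0,3):0^3=3 (1,2):1^2=3 -> mex({0, 1, 2, 3}) = 4
G(6) = mex({0, 1, 2, 4}) = 3
Therefore G(6) = 3.

3


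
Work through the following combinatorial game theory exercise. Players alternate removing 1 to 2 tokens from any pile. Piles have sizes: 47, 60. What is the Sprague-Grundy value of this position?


Subtraction set: {1, 2}
For this subtraction set, G(n) = n mod 3 (period = max + 1 = 3).
Pile 1 (size 47): G(47) = 47 mod 3 = 2
Pile 2 (size 60): G(60) = 60 mod 3 = 0
Total Grundy value = XOR of all: 2 XOR 0 = 2

2


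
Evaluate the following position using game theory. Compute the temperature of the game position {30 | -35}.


The game is {30 | -35}, a switch {a | b} with numbers a > b.
Cooling {a | b} by t gives {a - t | b + t}, which stops being hot when a - t = b + t, i.e. at t = (a - b)/2. So the temperature of a switch is (a - b)/2.
Temperature = (Left option - Right option) / 2
= (30 - (-35)) / 2
= 65 / 2
= 65/2

65/2


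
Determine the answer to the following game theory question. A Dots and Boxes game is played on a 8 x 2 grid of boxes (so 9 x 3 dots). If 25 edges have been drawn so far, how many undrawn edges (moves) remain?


Grid: 8 x 2 boxes, i.e. 9 rows and 3 columns of dots.
Horizontal edges: (rows + 1) * cols = 9 * 2 = 18
Vertical edges: rows * (cols + 1) = 8 * 3 = 24
Total edges: 18 + 24 = 42
Edges drawn: 25
Remaining: 42 - 25 = 17

17


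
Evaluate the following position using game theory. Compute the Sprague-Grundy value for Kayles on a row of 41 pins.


Kayles: a move removes 1 or 2 adjacent pins from a contiguous row.
Removing pins from a row of k leaves two independent rows (a, b) with a + b = k - 1 (one pin) or a + b = k - 2 (two pins); an end removal gives a = 0.
By Sprague-Grundy, G(k) = mex{ G(a) XOR G(b) } over all these splits. G(0) = 0.
G(1): splits (0,0):0^0=0 -> mex({0}) = 1
G(2): splits (0,1):0^1=1 (0,0):0^0=0 -> mex({0, 1}) = 2
G(3): splits (0,2):0^2=2 (1,1):1^1=0 (0,1):0^1=1 -> mex({0, 1, 2}) = 3
G(4): splits (0,3):0^3=3 (1,2):1^2=3 (0,2):0^2=2 (1,1):1^1=0 -> mex({0, 2, 3}) = 1
G(5): splits (0,4):0^1=1 (1,3):1^3=2 (2,2):2^2=0 (0,3):0^3=3 (1,2):1^2=3 -> mex({0, 1, 2, 3}) = 4
G(6) = mex({0, 1, 2, 4}) = 3
G(7) = mex({0, 1, 3, 4, 5}) = 2
G(8) = mex({0, 2, 3, 5, 6}) = 1
G(9) = mex({0, 1, 2, 3, 6, 7}) = 4
G(10) = mex({0, 1, 3, 4, 5, 7}) = 2
G(11) = mex({0, 1, 2, 3, 4, 5}) = 6
G(12) = mex({0, 1, 2, 3, 5, 6, 7}) = 4
G(13) = mex({0, 2, 3, 4, 6, 7}) = 1
G(14) = mex({0, 1, 4, 5, 6, 7}) = 2
G(15) = mex({0, 1, 2, 3, 4, 5, 6}) = 7
G(16) = mex({0, 2, 3, 5, 6, 7}) = 1
G(17) = mex({0, 1, 2, 3, 5, 6, 7}) = 4
G(18) = mex({0, 1, 2, 4, 5, 6}) = 3
G(19) = mex({0, 1, 3, 4, 5, 7}) = 2
G(20) = mex({0, 2, 3, 4, 5, 6, 7}) = 1
G(21) = mex({0, 1, 2, 3, 5, 6, 7}) = 4
G(22) = mex({0, 1, 2, 3, 4, 5, 7}) = 6
G(23) = mex({0, 1, 2, 3, 4, 5, 6}) = 7
G(24) = mex({0, 1, 2, 3, 5, 6, 7}) = 4
G(25) = mex({0, 2, 3, 4, 6, 7}) = 1
G(26) = mex({0, 1, 3, 4, 5, 6, 7}) = 2
G(27) = mex({0, 1, 2, 3, 4, 5, 6, 7}) = 8
G(28) = mex({0, 1, 2, 3, 4, 6, 7, 8}) = 5
G(29) = mex({0, 1, 2, 3, 5, 6, 7, 8, 9}) = 4
G(30) = mex({0, 1, 2, 3, 4, 5, 6, 9, 10}) = 7
G(31) = mex({0, 1, 3, 4, 5, 7, 10, 11}) = 2
G(32) = mex({0, 2, 3, 4, 5, 6, 7, 9, 11}) = 1
G(33) = mex({0, 1, 2, 3, 4, 5, 6, 7, 9, 12}) = 8
G(34) = mex({0, 1, 2, 3, 4, 5, 7, 8, 11, 12}) = 6
G(35) = mex({0, 1, 2, 3, 4, 5, 6, 8, 9, 10, 11}) = 7
G(36) = mex({0, 1, 2, 3, 5, 6, 7, 9, 10}) = 4
G(37) = mex({0, 2, 3, 4, 6, 7, 9, 10, 11, 12}) = 1
G(38) = mex({0, 1, 3, 4, 5, 6, 7, 9, 10, 11, 12}) = 2
G(39) = mex({0, 1, 2, 4, 5, 6, 7, 9, 10, 12, 14}) = 3
G(40) = mex({0, 2, 3, 4, 6, 7, 11, 12, 14}) = 1
G(41) = mex({0, 1, 2, 3, 5, 6, 7, 9, 10, 11, 12}) = 4
Therefore G(41) = 4.

4


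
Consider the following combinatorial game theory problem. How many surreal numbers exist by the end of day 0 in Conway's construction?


Day 0: {|} = 0 is born. Count = 1.
Day n: the number of surreal numbers born by day n is 2^(n+1) - 1.
By day 0: 2^1 - 1 = 1
By day 0: 1 surreal numbers.

1


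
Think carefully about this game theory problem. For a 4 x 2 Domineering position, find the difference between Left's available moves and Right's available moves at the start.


Board is 4 x 2 (rows x cols).
Left (vertical) placements: (rows-1) * cols = 3 * 2 = 6
Right (horizontal) placements: rows * (cols-1) = 4 * 1 = 4
Advantage = Left - Right = 6 - 4 = 2

2


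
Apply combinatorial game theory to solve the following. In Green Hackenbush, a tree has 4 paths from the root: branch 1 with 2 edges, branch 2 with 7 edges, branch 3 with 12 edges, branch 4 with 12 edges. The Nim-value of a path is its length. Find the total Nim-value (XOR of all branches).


The tree has 4 branches from the ground vertex.
In Green Hackenbush, the Nim-value of a simple path of length k is k.
Branch 1: length 2, Nim-value = 2
Branch 2: length 7, Nim-value = 7
Branch 3: length 12, Nim-value = 12
Branch 4: length 12, Nim-value = 12
Total Nim-value = XOR of all branch values:
0 XOR 2 = 2
2 XOR 7 = 5
5 XOR 12 = 9
9 XOR 12 = 5
Nim-value of the tree = 5

5


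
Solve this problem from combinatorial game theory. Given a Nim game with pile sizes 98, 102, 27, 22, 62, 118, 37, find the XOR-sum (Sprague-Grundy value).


We need the XOR (exclusive or) of all pile sizes.
After XOR-ing pile 1 (size 98): 0 XOR 98 = 98
After XOR-ing pile 2 (size 102): 98 XOR 102 = 4
After XOR-ing pile 3 (size 27): 4 XOR 27 = 31
After XOR-ing pile 4 (size 22): 31 XOR 22 = 9
After XOR-ing pile 5 (size 62): 9 XOR 62 = 55
After XOR-ing pile 6 (size 118): 55 XOR 118 = 65
After XOR-ing pile 7 (size 37): 65 XOR 37 = 100
The Nim-value of this position is 100.

100


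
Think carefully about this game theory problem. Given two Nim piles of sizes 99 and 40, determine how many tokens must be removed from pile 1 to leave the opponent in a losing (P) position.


Piles: 99 and 40
Current XOR: 99 XOR 40 = 75 (non-zero, so this is an N-position).
To make the XOR zero, we need to find a move that balances the piles.
For pile 1 (size 99): target = 99 XOR 75 = 40
We reduce pile 1 from 99 to 40.
Tokens removed: 99 - 40 = 59
Verification: 40 XOR 40 = 0

59


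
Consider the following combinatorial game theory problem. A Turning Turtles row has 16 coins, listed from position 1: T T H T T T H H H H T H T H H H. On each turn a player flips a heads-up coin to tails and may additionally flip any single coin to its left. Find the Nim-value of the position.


Coins: T T H T T T H H H H T H T H H H
Key fact: a single head at position k behaves exactly like a Nim heap of size k (turning it to T and optionally flipping a coin at j < k corresponds to moving the heap from k to j, or to 0), and heads combine as a disjunctive sum (two heads at the same place would cancel, matching j XOR j = 0). So the Nim-value is the XOR of the 1-indexed positions of the heads.
Face-up positions (1-indexed): [3, 7, 8, 9, 10, 12, 14, 15, 16]
XOR 0 with 3: 0 XOR 3 = 3
XOR 3 with 7: 3 XOR 7 = 4
XOR 4 with 8: 4 XOR 8 = 12
XOR 12 with 9: 12 XOR 9 = 5
XOR 5 with 10: 5 XOR 10 = 15
XOR 15 with 12: 15 XOR 12 = 3
XOR 3 with 14: 3 XOR 14 = 13
XOR 13 with 15: 13 XOR 15 = 2
XOR 2 with 16: 2 XOR 16 = 18
Nim-value = 18

18


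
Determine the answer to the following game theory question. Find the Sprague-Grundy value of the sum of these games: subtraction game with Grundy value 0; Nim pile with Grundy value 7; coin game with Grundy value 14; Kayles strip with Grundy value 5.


By the Sprague-Grundy theorem, the Grundy value of a sum of games is the XOR of individual Grundy values.
subtraction game: Grundy value = 0. Running XOR: 0 XOR 0 = 0
Nim pile: Grundy value = 7. Running XOR: 0 XOR 7 = 7
coin game: Grundy value = 14. Running XOR: 7 XOR 14 = 9
Kayles strip: Grundy value = 5. Running XOR: 9 XOR 5 = 12
The combined Grundy value is 12.

12


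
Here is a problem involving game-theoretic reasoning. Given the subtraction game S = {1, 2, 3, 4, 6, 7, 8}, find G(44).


The subtraction set is S = {1, 2, 3, 4, 6, 7, 8}.
G(k) = mex{ G(k - s) : s in S, s <= k }. We compute iteratively: G(0) = 0.
G(1) = mex({0}) = 1
G(2) = mex({0, 1}) = 2
G(3) = mex({0, 1, 2}) = 3
G(4) = mex({0, 1, 2, 3}) = 4
G(5) = mex({1, 2, 3, 4}) = 0
G(6) = mex({0, 2, 3, 4}) = 1
G(7) = mex({0, 1, 3, 4}) = 2
G(8) = mex({0, 1, 2, 4}) = 3
G(9) = mex({0, 1, 2, 3}) = 4
G(10) = mex({1, 2, 3, 4}) = 0
G(11) = mex({0, 2, 3, 4}) = 1
G(12) = mex({0, 1, 3, 4}) = 2
Observe that G(5)..G(12) = 0, 1, 2, 3, 4, 0, 1, 2 repeats G(0)..G(7) = 0, 1, 2, 3, 4, 0, 1, 2.
For k >= max(S) = 8, G(k) is determined by the previous 8 values G(k-8)..G(k-1); a window of 8 consecutive values has recurred shifted by 5, so by induction G(k + 5) = G(k) for all k >= 0: the sequence is periodic from the start with period 5.
One period: G(0..4) = 0, 1, 2, 3, 4.
44 mod 5 = 4, so G(44) = G(4) = 4.

4


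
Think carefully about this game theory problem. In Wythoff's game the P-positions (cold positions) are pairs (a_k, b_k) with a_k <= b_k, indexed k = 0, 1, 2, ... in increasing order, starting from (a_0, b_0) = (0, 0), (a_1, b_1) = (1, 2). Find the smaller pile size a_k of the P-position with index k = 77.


By Wythoff's theorem, a_k = floor(k * phi) and b_k = floor(k * phi^2) = a_k + k, where phi = (1 + sqrt(5))/2 is the golden ratio.
phi = (1 + sqrt(5))/2 = 1.618034
k = 77
k * phi = 77 * 1.618034 = 124.588617
a_77 = floor(k * phi) = 124

124


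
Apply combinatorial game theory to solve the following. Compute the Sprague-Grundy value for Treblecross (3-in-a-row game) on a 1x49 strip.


Treblecross: place X on empty cells; 3-in-a-row wins.
Playing within two cells of an existing X lets the opponent win at once, so sensible play treats the cells i-2..i+2 around each X as dead. The player left with no safe cell loses, so this is a normal-play take-away game on strips of safe cells.
Placing X at cell i (0-indexed) of a strip of k safe cells leaves independent strips of sizes max(0, i-2) and max(0, k-i-3). Hence G(k) = mex{ G(max(0,i-2)) XOR G(max(0,k-i-3)) : 0 <= i < k }, with G(0) = 0.
G(1): splits (0,0):0^0=0 -> mex({0}) = 1
G(2): splits (0,0):0^0=0 -> mex({0}) = 1
G(3): splits (0,0):0^0=0 -> mex({0}) = 1
G(4): splits (0,1):0^1=1 (0,0):0^0=0 -> mex({0, 1}) = 2
G(5): splits (0,2):0^1=1 (0,1):0^1=1 (0,0):0^0=0 -> mex({0, 1}) = 2
G(6) = mex({1}) = 0
G(7) = mex({0, 1, 2}) = 3
G(8) = mex({0, 1, 2}) = 3
G(9) = mex({0, 2}) = 1
G(10) = mex({0, 2, 3}) = 1
G(11) = mex({0, 3}) = 1
G(12) = mex({1, 3}) = 0
G(13) = mex({0, 1, 2, 3}) = 4
G(14) = mex({0, 1, 2}) = 3
G(15) = mex({0, 1, 2}) = 3
G(16) = mex({0, 1, 2, 4}) = 3
G(17) = mex({0, 1, 3, 4}) = 2
G(18) = mex({0, 1, 3, 4}) = 2
G(19) = mex({0, 1, 3, 5}) = 2
G(20) = mex({0, 1, 2, 3, 5}) = 4
G(21) = mex({0, 1, 2, 3, 5}) = 4
G(22) = mex({1, 2, 6}) = 0
G(23) = mex({0, 1, 2, 3, 4, 6}) = 5
G(24) = mex({0, 1, 2, 3, 4}) = 5
G(25) = mex({0, 1, 3, 4, 7}) = 2
G(26) = mex({0, 1, 3, 4, 5, 7}) = 2
G(27) = mex({0, 1, 3, 5}) = 2
G(28) = mex({0, 1, 2, 5}) = 3
G(29) = mex({0, 1, 2, 4, 5, 6}) = 3
G(30) = mex({1, 2, 4, 6}) = 0
G(31) = mex({0, 1, 2, 3, 4, 6}) = 5
G(32) = mex({1, 2, 3, 4, 7}) = 0
G(33) = mex({0, 3, 7}) = 1
G(34) = mex({0, 2, 3, 5, 7}) = 1
G(35) = mex({0, 2, 3, 5, 6}) = 1
G(36) = mex({0, 1, 2, 5, 6}) = 3
G(37) = mex({0, 1, 2, 4, 5, 6}) = 3
G(38) = mex({0, 1, 2, 4}) = 3
G(39) = mex({0, 1, 2, 3, 4, 7}) = 5
G(40) = mex({0, 1, 2, 3, 4, 5, 7}) = 6
G(41) = mex({0, 1, 2, 3, 5, 7}) = 4
G(42) = mex({0, 1, 2, 3, 5, 6, 7}) = 4
G(43) = mex({0, 2, 3, 5, 6}) = 1
G(44) = mex({1, 2, 3, 4, 5, 6}) = 0
G(45) = mex({0, 1, 2, 3, 4, 6, 7}) = 5
G(46) = mex({0, 1, 2, 3, 4, 7}) = 5
G(47) = mex({0, 1, 2, 3, 4, 5, 7}) = 6
G(48) = mex({0, 1, 2, 3, 4, 5, 7}) = 6
G(49) = mex({0, 1, 3, 4, 5, 7}) = 2
Therefore G(49) = 2.

2


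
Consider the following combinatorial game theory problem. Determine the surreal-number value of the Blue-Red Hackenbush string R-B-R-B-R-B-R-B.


Edges (from ground): R-B-R-B-R-B-R-B
By Berlekamp's sign-expansion rule, a Blue-Red Hackenbush stalk has the value of the surreal number whose sign sequence is the edge sequence with B -> + and R -> -.
Sign sequence: -+-+-+-+
Trace the sign expansion in the surreal number tree, starting from 0:
Edge 1: R (sign -) -> bounds (-inf, 0), value = -1
Edge 2: B (sign +) -> bounds (-1, 0), value = -1/2
Edge 3: R (sign -) -> bounds (-1, -1/2), value = -3/4
Edge 4: B (sign +) -> bounds (-3/4, -1/2), value = -5/8
Edge 5: R (sign -) -> bounds (-3/4, -5/8), value = -11/16
Edge 6: B (sign +) -> bounds (-11/16, -5/8), value = -21/32
Edge 7: R (sign -) -> bounds (-11/16, -21/32), value = -43/64
Edge 8: B (sign +) -> bounds (-43/64, -21/32), value = -85/128
Game value = -85/128

-85/128


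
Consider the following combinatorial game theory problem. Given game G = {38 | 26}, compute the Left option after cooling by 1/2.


Original game: {38 | 26} (a switch {a | b} with a > b).
Cooling by t (for t below the temperature (a - b)/2 = 6) taxes each move by t: {a | b} cooled by t is {a - t | b + t}.
Cooling amount: t = 1/2
Cooled Left option: 38 - 1/2 = 75/2
Cooled Right option: 26 + 1/2 = 53/2
Cooled game: {75/2 | 53/2}
Left option = 75/2

75/2


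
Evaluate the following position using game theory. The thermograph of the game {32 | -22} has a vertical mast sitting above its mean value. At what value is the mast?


Game = {32 | -22}, a switch {a | b} with numbers a > b.
Its thermograph has left wall a - t and right wall b + t, which meet at t = (a - b)/2, where both equal (a + b)/2. So the mast (mean value) is at (a + b)/2.
Mean = (32 + (-22))/2 = 10/2 = 5

5


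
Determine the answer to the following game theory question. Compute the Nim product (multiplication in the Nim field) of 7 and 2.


Nim multiplication is bilinear over XOR: (u XOR v) * w = (u*w) XOR (v*w).
So we split each operand into its bit components and XOR the pairwise Nim products.
7 = 1 + 2 + 4 (as XOR of powers of 2).
2 = 2 (as XOR of powers of 2).
Using the standard Nim-product table on single bits:
  2*2 = 3,   2*4 = 8,   2*8 = 12,
  4*4 = 6,   4*8 = 11,  8*8 = 13,
and  1*x = x (identity), k*l = l*k (commutative).
Pairwise Nim products:
  1 * 2 = 2
  2 * 2 = 3
  4 * 2 = 8
XOR them: 2 XOR 3 XOR 8 = 9.
Result: 7 * 2 = 9 (in Nim).

9


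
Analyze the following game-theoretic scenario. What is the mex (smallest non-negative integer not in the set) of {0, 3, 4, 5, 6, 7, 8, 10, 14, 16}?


Set = {0, 3, 4, 5, 6, 7, 8, 10, 14, 16}
0 is in the set.
1 is NOT in the set. This is the mex.
mex = 1

1


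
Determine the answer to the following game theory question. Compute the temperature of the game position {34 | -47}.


The game is {34 | -47}, a switch {a | b} with numbers a > b.
Cooling {a | b} by t gives {a - t | b + t}, which stops being hot when a - t = b + t, i.e. at t = (a - b)/2. So the temperature of a switch is (a - b)/2.
Temperature = (Left option - Right option) / 2
= (34 - (-47)) / 2
= 81 / 2
= 81/2

81/2


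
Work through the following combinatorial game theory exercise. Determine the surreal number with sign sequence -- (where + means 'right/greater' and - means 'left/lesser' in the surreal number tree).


Sign expansion: --
Rule: track bounds (lo, hi), initially (-inf, +inf). On '+', the current value becomes lo and we move to the simplest number in (value, hi): value + 1 if hi = +inf, otherwise the midpoint (value + hi)/2. On '-', the current value becomes hi and we move to value - 1 if lo = -inf, otherwise the midpoint (lo + value)/2.
Start at 0.
Step 1: sign = -, move left. Bounds: (-inf, 0). Value = -1
Step 2: sign = -, move left. Bounds: (-inf, -1). Value = -2
The surreal number with sign expansion -- is -2.

-2
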